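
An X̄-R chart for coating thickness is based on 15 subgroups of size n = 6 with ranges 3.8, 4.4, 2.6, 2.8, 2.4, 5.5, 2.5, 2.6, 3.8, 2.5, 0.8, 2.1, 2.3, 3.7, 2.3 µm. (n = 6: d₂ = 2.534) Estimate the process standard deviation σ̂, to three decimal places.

R̄ = (3.8 + 4.4 + 2.6 + 2.8 + 2.4 + 5.5 + 2.5 + 2.6 + 3.8 + 2.5 + 0.8 + 2.1 + 2.3 + 3.7 + 2.3) / 15 = 2.9400
σ̂ = R̄ / d₂ = 2.9400 / 2.534 = 1.1602

1.160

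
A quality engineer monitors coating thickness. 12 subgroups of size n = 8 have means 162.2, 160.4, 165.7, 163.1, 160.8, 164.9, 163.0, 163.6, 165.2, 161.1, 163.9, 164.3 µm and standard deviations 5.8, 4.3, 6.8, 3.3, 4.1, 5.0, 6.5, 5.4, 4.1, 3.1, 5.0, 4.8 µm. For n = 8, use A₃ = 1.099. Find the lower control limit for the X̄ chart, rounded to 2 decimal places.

X̄̄ = (162.2 + 160.4 + 165.7 + 163.1 + 160.8 + 164.9 + 163.0 + 163.6 + 165.2 + 161.1 + 163.9 + 164.3) / 12 = 163.1833
s̄ = (5.8 + 4.3 + 6.8 + 3.3 + 4.1 + 5.0 + 6.5 + 5.4 + 4.1 + 3.1 + 5.0 + 4.8) / 12 = 4.8500
LCL = X̄̄ − A₃·s̄ = 163.1833 − 1.099 × 4.8500 = 157.8532

157.85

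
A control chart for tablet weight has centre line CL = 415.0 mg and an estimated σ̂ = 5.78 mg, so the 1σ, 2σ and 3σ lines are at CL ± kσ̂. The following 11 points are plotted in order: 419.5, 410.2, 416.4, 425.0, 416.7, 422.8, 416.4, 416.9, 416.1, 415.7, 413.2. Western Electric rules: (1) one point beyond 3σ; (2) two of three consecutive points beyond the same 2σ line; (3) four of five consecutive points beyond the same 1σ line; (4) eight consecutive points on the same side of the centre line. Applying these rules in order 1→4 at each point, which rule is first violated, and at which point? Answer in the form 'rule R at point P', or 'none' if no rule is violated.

rule 4 at point 10

Zone of each point (C = within 1σ̂, B = 1σ̂–2σ̂, A = 2σ̂–3σ̂, * = beyond 3σ̂; sign = side of CL): 1:+C, 2:-C, 3:+C, 4:+B, 5:+C, 6:+B, 7:+C, 8:+C, 9:+C, 10:+C, 11:-C
Rule 4 (eight consecutive points on the same side of the centre line) is satisfied at point 10.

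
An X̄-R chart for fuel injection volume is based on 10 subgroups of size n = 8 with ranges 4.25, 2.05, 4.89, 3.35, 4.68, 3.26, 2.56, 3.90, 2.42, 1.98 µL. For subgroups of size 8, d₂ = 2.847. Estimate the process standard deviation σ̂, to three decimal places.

1.171

R̄ = (4.25 + 2.05 + 4.89 + 3.35 + 4.68 + 3.26 + 2.56 + 3.90 + 2.42 + 1.98) / 10 = 3.3340
σ̂ = R̄ / d₂ = 3.3340 / 2.847 = 1.1711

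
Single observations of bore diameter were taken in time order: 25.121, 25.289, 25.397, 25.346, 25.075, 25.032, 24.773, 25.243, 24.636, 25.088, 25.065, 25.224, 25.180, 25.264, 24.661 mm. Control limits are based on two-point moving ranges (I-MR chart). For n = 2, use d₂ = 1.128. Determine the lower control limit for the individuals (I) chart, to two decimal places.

X̄ = (25.121 + 25.289 + 25.397 + 25.346 + 25.075 + 25.032 + 24.773 + 25.243 + 24.636 + 25.088 + 25.065 + 25.224 + 25.180 + 25.264 + 24.661) / 15 = 25.0929
Moving ranges: 0.168, 0.108, 0.051, 0.271, 0.043, 0.259, 0.470, 0.607, 0.452, 0.023, 0.159, 0.044, 0.084, 0.603; M̄R̄ = 3.3420 / 14 = 0.2387
LCL = X̄ − 3·M̄R̄/d₂ = 25.0929 − 3 × 0.2387 / 1.128 = 24.4581

24.46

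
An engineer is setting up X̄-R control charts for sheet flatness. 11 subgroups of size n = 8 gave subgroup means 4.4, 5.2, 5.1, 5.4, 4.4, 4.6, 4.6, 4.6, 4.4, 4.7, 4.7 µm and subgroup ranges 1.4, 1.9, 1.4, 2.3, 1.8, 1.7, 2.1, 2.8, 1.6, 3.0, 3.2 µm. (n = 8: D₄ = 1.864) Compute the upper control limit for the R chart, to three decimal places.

R̄ = (1.4 + 1.9 + 1.4 + 2.3 + 1.8 + 1.7 + 2.1 + 2.8 + 1.6 + 3.0 + 3.2) / 11 = 23.2000 / 11 = 2.1091
UCL_R = D₄·R̄ = 1.864 × 2.1091 = 3.9313

3.931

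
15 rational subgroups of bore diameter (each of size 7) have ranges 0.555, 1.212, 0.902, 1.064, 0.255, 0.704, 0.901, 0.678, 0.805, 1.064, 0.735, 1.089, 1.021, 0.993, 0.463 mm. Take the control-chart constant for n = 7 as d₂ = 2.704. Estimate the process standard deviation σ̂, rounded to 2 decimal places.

0.31

R̄ = (0.555 + 1.212 + 0.902 + 1.064 + 0.255 + 0.704 + 0.901 + 0.678 + 0.805 + 1.064 + 0.735 + 1.089 + 1.021 + 0.993 + 0.463) / 15 = 0.8294
σ̂ = R̄ / d₂ = 0.8294 / 2.704 = 0.3067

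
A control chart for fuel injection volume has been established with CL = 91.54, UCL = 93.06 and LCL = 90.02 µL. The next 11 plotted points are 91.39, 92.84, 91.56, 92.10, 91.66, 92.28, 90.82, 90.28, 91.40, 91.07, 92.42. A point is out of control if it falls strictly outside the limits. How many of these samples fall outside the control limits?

0

All 11 points lie within [90.02, 93.06].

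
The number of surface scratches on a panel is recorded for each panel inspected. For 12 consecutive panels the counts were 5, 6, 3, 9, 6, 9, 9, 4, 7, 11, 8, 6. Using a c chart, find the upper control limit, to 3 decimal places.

c̄ = (5 + 6 + 3 + 9 + 6 + 9 + 9 + 4 + 7 + 11 + 8 + 6) / 12 = 83 / 12 = 6.9167
UCL = c̄ + 3√c̄ = 6.9167 + 3 × √6.9167 = 6.9167 + 3 × 2.6300 = 14.8065

14.807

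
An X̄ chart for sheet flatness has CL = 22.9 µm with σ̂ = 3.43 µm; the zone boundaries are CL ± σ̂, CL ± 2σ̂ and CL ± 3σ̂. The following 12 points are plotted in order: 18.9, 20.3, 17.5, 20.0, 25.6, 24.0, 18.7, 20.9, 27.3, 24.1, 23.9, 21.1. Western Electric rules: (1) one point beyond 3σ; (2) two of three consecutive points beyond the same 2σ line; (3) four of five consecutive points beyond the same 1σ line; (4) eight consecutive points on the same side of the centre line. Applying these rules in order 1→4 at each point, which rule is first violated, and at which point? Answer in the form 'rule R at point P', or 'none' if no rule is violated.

none

Zone of each point (C = within 1σ̂, B = 1σ̂–2σ̂, A = 2σ̂–3σ̂, * = beyond 3σ̂; sign = side of CL): 1:-B, 2:-C, 3:-B, 4:-C, 5:+C, 6:+C, 7:-B, 8:-C, 9:+B, 10:+C, 11:+C, 12:-C
No rule fires across all 12 points.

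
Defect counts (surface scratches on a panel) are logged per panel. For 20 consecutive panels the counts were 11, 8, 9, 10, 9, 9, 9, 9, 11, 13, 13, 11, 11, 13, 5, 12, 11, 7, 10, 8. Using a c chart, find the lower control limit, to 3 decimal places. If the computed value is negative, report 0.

0.487

c̄ = (11 + 8 + 9 + 10 + 9 + 9 + 9 + 9 + 11 + 13 + 13 + 11 + 11 + 13 + 5 + 12 + 11 + 7 + 10 + 8) / 20 = 199 / 20 = 9.9500
LCL = c̄ − 3√c̄ = 9.9500 − 3 × 3.1544 = 0.4869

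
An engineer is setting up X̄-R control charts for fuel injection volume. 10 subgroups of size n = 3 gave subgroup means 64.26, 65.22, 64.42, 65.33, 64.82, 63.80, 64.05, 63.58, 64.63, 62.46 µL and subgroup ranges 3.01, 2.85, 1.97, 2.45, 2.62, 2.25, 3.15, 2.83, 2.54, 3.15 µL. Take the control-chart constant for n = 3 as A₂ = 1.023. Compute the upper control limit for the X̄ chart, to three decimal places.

X̄̄ = (64.26 + 65.22 + 64.42 + 65.33 + 64.82 + 63.80 + 64.05 + 63.58 + 64.63 + 62.46) / 10 = 642.5700 / 10 = 64.2570
R̄ = (3.01 + 2.85 + 1.97 + 2.45 + 2.62 + 2.25 + 3.15 + 2.83 + 2.54 + 3.15) / 10 = 26.8200 / 10 = 2.6820
UCL = X̄̄ + A₂·R̄ = 64.2570 + 1.023 × 2.6820 = 67.0007

67.001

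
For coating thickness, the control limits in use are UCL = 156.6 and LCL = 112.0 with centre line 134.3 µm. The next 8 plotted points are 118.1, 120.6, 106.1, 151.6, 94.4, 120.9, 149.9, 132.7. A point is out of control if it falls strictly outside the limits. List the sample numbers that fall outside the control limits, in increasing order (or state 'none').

Compare each point to [112.0, 156.6]: sample 3 = 106.1 < LCL; sample 5 = 94.4 < LCL.

3, 5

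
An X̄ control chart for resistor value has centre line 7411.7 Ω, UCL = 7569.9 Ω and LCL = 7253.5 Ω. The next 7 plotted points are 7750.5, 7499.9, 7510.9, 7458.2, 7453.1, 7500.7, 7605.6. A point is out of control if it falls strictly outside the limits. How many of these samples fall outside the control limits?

Compare each point to [7253.5, 7569.9]: sample 1 = 7750.5 > UCL; sample 7 = 7605.6 > UCL.

2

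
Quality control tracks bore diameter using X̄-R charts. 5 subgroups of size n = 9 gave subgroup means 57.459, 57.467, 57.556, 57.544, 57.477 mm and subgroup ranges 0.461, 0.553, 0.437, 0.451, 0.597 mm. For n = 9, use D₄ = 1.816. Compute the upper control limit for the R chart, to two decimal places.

R̄ = (0.461 + 0.553 + 0.437 + 0.451 + 0.597) / 5 = 2.4990 / 5 = 0.4998
UCL_R = D₄·R̄ = 1.816 × 0.4998 = 0.9076

0.91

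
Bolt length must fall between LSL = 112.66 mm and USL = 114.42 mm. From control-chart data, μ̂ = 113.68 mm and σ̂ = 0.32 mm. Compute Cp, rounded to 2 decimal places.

0.92

Cp = (USL − LSL) / (6σ̂) = (114.42 − 112.66) / (6 × 0.32) = 1.7600 / 1.9200 = 0.9167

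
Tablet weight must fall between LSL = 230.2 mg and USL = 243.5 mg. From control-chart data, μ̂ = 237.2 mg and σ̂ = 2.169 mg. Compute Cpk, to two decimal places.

0.97

Cpu = (USL − μ̂) / (3σ̂) = (243.5 − 237.2) / (3 × 2.169) = 0.9682; Cpl = (μ̂ − LSL) / (3σ̂) = (237.2 − 230.2) / (3 × 2.169) = 1.0758; Cpk = min(Cpu, Cpl) = 0.9682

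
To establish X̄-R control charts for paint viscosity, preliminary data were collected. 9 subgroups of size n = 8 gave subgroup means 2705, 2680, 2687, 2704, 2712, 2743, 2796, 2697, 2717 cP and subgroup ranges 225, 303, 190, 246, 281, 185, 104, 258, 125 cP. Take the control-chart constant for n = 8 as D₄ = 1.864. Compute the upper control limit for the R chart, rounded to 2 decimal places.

R̄ = (225 + 303 + 190 + 246 + 281 + 185 + 104 + 258 + 125) / 9 = 1917.0000 / 9 = 213.0000
UCL_R = D₄·R̄ = 1.864 × 213.0000 = 397.0320

397.03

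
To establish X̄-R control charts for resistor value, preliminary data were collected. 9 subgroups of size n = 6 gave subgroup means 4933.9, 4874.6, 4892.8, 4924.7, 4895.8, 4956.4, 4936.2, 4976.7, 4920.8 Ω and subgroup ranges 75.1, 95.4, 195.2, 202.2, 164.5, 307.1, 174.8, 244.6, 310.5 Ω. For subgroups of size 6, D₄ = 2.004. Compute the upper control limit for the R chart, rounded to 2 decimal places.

R̄ = (75.1 + 95.4 + 195.2 + 202.2 + 164.5 + 307.1 + 174.8 + 244.6 + 310.5) / 9 = 1769.4000 / 9 = 196.6000
UCL_R = D₄·R̄ = 2.004 × 196.6000 = 393.9864

393.99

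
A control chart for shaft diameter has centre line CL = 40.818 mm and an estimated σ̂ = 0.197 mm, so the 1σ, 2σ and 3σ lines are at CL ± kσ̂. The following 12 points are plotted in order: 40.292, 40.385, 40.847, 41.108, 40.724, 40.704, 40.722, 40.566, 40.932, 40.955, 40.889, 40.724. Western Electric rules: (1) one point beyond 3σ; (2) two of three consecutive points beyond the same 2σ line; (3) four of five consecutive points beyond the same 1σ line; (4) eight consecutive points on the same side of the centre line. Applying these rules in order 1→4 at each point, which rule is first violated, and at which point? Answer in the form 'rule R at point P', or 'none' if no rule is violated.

rule 2 at point 2

Zone of each point (C = within 1σ̂, B = 1σ̂–2σ̂, A = 2σ̂–3σ̂, * = beyond 3σ̂; sign = side of CL): 1:-A, 2:-A, 3:+C, 4:+B, 5:-C, 6:-C, 7:-C, 8:-B, 9:+C, 10:+C, 11:+C, 12:-C
Rule 2 (two of three consecutive points beyond the same 2σ limit) is satisfied at point 2.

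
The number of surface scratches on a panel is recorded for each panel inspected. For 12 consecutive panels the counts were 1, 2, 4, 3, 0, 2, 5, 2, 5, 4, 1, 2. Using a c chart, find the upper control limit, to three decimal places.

7.405

c̄ = (1 + 2 + 4 + 3 + 0 + 2 + 5 + 2 + 5 + 4 + 1 + 2) / 12 = 31 / 12 = 2.5833
UCL = c̄ + 3√c̄ = 2.5833 + 3 × √2.5833 = 2.5833 + 3 × 1.6073 = 7.4052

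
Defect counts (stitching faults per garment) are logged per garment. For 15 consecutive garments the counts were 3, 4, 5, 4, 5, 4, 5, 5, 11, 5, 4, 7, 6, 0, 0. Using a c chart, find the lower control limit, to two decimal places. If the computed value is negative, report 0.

0.00

c̄ = (3 + 4 + 5 + 4 + 5 + 4 + 5 + 5 + 11 + 5 + 4 + 7 + 6 + 0 + 0) / 15 = 68 / 15 = 4.5333
LCL = c̄ − 3√c̄ = 4.5333 − 3 × 2.1292 = -1.8542 → 0 (cannot be negative)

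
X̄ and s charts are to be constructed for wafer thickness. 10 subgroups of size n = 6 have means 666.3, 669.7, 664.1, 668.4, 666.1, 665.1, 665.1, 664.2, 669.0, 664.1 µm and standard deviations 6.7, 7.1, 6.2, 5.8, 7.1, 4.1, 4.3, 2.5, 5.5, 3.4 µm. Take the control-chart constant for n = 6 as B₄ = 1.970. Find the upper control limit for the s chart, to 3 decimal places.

s̄ = (6.7 + 7.1 + 6.2 + 5.8 + 7.1 + 4.1 + 4.3 + 2.5 + 5.5 + 3.4) / 10 = 5.2700
UCL_s = B₄·s̄ = 1.970 × 5.2700 = 10.3819

10.382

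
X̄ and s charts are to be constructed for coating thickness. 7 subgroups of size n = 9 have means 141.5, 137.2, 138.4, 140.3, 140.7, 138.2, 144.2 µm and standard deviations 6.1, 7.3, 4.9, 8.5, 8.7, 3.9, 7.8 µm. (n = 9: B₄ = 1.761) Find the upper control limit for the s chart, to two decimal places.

11.87

s̄ = (6.1 + 7.3 + 4.9 + 8.5 + 8.7 + 3.9 + 7.8) / 7 = 6.7429
UCL_s = B₄·s̄ = 1.761 × 6.7429 = 11.8742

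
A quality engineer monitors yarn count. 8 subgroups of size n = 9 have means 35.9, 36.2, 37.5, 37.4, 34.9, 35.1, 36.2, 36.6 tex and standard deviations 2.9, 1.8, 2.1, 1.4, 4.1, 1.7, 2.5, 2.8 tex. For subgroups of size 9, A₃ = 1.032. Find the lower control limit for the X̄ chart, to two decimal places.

33.74

X̄̄ = (35.9 + 36.2 + 37.5 + 37.4 + 34.9 + 35.1 + 36.2 + 36.6) / 8 = 36.2250
s̄ = (2.9 + 1.8 + 2.1 + 1.4 + 4.1 + 1.7 + 2.5 + 2.8) / 8 = 2.4125
LCL = X̄̄ − A₃·s̄ = 36.2250 − 1.032 × 2.4125 = 33.7353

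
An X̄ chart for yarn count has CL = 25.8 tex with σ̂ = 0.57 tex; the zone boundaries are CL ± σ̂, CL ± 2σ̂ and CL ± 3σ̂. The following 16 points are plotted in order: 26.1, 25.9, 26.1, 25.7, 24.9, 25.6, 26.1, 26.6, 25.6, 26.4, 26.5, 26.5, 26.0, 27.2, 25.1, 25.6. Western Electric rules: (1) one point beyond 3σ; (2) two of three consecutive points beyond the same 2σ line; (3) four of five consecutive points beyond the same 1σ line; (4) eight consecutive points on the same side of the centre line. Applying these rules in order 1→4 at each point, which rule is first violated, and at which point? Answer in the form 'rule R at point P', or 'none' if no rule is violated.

Zone of each point (C = within 1σ̂, B = 1σ̂–2σ̂, A = 2σ̂–3σ̂, * = beyond 3σ̂; sign = side of CL): 1:+C, 2:+C, 3:+C, 4:-C, 5:-B, 6:-C, 7:+C, 8:+B, 9:-C, 10:+B, 11:+B, 12:+B, 13:+C, 14:+A, 15:-B, 16:-C
Rule 3 (four of five consecutive points beyond the same 1σ limit) is satisfied at point 12.

rule 3 at point 12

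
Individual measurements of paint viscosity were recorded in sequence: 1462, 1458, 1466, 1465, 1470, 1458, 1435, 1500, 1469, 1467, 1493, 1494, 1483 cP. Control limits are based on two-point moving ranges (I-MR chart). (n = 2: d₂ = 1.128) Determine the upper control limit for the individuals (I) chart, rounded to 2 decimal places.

1512.66

X̄ = (1462 + 1458 + 1466 + 1465 + 1470 + 1458 + 1435 + 1500 + 1469 + 1467 + 1493 + 1494 + 1483) / 13 = 1470.7692
Moving ranges: 4, 8, 1, 5, 12, 23, 65, 31, 2, 26, 1, 11; M̄R̄ = 189.0000 / 12 = 15.7500
UCL = X̄ + 3·M̄R̄/d₂ = 1470.7692 + 3 × 15.7500 / 1.128 = 1512.6575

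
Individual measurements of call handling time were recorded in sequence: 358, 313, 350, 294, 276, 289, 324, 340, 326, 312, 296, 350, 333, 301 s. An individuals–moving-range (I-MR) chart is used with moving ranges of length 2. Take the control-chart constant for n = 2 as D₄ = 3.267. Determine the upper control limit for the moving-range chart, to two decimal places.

Moving ranges: 45, 37, 56, 18, 13, 35, 16, 14, 14, 16, 54, 17, 32; M̄R̄ = 367.0000 / 13 = 28.2308
UCL_MR = D₄·M̄R̄ = 3.267 × 28.2308 = 92.2299

92.23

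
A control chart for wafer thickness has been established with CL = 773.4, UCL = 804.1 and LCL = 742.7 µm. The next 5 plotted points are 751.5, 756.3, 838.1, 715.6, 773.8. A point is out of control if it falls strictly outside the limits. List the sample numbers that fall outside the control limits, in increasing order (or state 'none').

Compare each point to [742.7, 804.1]: sample 3 = 838.1 > UCL; sample 4 = 715.6 < LCL.

3, 4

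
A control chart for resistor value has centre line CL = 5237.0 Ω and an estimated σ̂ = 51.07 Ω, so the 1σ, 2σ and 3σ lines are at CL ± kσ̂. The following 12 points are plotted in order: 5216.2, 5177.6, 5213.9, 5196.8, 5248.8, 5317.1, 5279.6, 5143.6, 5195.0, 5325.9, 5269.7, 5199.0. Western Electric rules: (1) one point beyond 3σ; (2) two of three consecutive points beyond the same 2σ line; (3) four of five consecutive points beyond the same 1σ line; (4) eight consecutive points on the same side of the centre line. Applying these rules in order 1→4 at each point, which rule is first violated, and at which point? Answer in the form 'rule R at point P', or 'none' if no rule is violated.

none

Zone of each point (C = within 1σ̂, B = 1σ̂–2σ̂, A = 2σ̂–3σ̂, * = beyond 3σ̂; sign = side of CL): 1:-C, 2:-B, 3:-C, 4:-C, 5:+C, 6:+B, 7:+C, 8:-B, 9:-C, 10:+B, 11:+C, 12:-C
No rule fires across all 12 points.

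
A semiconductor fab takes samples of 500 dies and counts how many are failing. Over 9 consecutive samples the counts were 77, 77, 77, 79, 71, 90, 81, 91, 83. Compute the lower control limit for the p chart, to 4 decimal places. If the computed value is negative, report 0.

0.1120

p̄ = Σdᵢ / (k·n) = 726 / (9 × 500) = 0.16133
LCL = p̄ − 3·√(p̄(1−p̄)/n) = 0.16133 − 3 × 0.01645 = 0.11198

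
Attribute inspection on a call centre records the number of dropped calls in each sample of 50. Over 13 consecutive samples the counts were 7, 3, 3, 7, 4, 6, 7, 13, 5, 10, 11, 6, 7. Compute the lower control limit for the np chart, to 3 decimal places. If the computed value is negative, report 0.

p̄ = Σdᵢ / (k·n) = 89 / (13 × 50) = 0.13692
LCL = np̄ − 3·√(np̄(1−p̄)) = 6.8462 − 3 × 2.4308 = -0.4462 → 0 (negative, so LCL = 0)

0.000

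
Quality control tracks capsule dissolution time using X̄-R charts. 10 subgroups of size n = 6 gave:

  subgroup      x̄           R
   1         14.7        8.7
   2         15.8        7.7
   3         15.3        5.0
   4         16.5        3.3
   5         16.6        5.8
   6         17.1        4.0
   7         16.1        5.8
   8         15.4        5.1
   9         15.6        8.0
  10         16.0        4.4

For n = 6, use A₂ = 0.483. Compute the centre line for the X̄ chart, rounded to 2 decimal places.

X̄̄ = (14.7 + 15.8 + 15.3 + 16.5 + 16.6 + 17.1 + 16.1 + 15.4 + 15.6 + 16.0) / 10 = 159.1000 / 10 = 15.9100
CL = X̄̄ = 15.9100

15.91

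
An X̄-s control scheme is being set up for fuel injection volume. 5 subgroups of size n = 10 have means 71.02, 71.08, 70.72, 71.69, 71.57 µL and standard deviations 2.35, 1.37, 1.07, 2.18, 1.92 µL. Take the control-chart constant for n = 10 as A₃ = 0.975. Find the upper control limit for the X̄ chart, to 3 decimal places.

X̄̄ = (71.02 + 71.08 + 70.72 + 71.69 + 71.57) / 5 = 71.2160
s̄ = (2.35 + 1.37 + 1.07 + 2.18 + 1.92) / 5 = 1.7780
UCL = X̄̄ + A₃·s̄ = 71.2160 + 0.975 × 1.7780 = 72.9495

72.950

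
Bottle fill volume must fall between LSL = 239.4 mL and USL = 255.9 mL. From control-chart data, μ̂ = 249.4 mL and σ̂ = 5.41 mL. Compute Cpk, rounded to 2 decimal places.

Cpu = (USL − μ̂) / (3σ̂) = (255.9 − 249.4) / (3 × 5.41) = 0.4005; Cpl = (μ̂ − LSL) / (3σ̂) = (249.4 − 239.4) / (3 × 5.41) = 0.6161; Cpk = min(Cpu, Cpl) = 0.4005

0.40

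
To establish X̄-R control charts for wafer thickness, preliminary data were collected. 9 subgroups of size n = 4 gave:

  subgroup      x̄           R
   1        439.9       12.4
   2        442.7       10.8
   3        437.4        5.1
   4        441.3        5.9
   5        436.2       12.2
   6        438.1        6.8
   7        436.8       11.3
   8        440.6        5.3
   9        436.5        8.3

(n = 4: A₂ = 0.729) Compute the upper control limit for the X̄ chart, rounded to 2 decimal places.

445.16

X̄̄ = (439.9 + 442.7 + 437.4 + 441.3 + 436.2 + 438.1 + 436.8 + 440.6 + 436.5) / 9 = 3949.5000 / 9 = 438.8333
R̄ = (12.4 + 10.8 + 5.1 + 5.9 + 12.2 + 6.8 + 11.3 + 5.3 + 8.3) / 9 = 78.1000 / 9 = 8.6778
UCL = X̄̄ + A₂·R̄ = 438.8333 + 0.729 × 8.6778 = 445.1594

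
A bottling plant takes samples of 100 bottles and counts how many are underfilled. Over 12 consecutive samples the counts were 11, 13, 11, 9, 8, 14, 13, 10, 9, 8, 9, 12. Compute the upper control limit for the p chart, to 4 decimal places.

0.1981

p̄ = Σdᵢ / (k·n) = 127 / (12 × 100) = 0.10583
UCL = p̄ + 3·√(p̄(1−p̄)/n) = 0.10583 + 3 × √(0.10583×0.89417/100) = 0.10583 + 3 × 0.03076 = 0.19812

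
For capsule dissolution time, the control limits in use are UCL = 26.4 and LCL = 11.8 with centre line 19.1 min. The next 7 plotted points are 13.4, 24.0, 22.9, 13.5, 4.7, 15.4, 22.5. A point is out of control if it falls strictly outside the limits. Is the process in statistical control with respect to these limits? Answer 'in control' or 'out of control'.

out of control

Compare each point to [11.8, 26.4]: sample 5 = 4.7 < LCL.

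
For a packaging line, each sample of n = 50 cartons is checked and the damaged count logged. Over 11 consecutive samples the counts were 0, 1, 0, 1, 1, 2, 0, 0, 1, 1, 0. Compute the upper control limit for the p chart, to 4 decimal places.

0.0603

p̄ = Σdᵢ / (k·n) = 7 / (11 × 50) = 0.01273
UCL = p̄ + 3·√(p̄(1−p̄)/n) = 0.01273 + 3 × √(0.01273×0.98727/50) = 0.01273 + 3 × 0.01585 = 0.06029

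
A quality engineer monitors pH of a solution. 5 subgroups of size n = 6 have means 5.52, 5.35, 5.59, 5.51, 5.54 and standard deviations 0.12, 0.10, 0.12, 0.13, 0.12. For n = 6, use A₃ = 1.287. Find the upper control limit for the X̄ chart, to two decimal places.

X̄̄ = (5.52 + 5.35 + 5.59 + 5.51 + 5.54) / 5 = 5.5020
s̄ = (0.12 + 0.10 + 0.12 + 0.13 + 0.12) / 5 = 0.1180
UCL = X̄̄ + A₃·s̄ = 5.5020 + 1.287 × 0.1180 = 5.6539

5.65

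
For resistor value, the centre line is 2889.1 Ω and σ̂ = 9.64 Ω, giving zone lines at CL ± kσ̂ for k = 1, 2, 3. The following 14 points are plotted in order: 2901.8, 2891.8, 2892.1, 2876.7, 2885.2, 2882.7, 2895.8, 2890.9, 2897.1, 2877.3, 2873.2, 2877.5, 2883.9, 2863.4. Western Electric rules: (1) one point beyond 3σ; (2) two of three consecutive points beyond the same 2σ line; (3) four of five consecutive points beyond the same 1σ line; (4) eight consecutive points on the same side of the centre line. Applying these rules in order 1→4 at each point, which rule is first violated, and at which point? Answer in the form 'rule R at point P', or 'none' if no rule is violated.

rule 3 at point 14

Zone of each point (C = within 1σ̂, B = 1σ̂–2σ̂, A = 2σ̂–3σ̂, * = beyond 3σ̂; sign = side of CL): 1:+B, 2:+C, 3:+C, 4:-B, 5:-C, 6:-C, 7:+C, 8:+C, 9:+C, 10:-B, 11:-B, 12:-B, 13:-C, 14:-A
Rule 3 (four of five consecutive points beyond the same 1σ limit) is satisfied at point 14.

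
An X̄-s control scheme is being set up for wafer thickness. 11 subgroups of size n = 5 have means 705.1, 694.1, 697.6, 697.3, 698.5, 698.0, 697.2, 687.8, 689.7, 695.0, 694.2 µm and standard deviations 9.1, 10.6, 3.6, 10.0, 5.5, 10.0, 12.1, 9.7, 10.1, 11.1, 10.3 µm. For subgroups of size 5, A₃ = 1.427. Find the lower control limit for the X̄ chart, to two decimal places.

X̄̄ = (705.1 + 694.1 + 697.6 + 697.3 + 698.5 + 698.0 + 697.2 + 687.8 + 689.7 + 695.0 + 694.2) / 11 = 695.8636
s̄ = (9.1 + 10.6 + 3.6 + 10.0 + 5.5 + 10.0 + 12.1 + 9.7 + 10.1 + 11.1 + 10.3) / 11 = 9.2818
LCL = X̄̄ − A₃·s̄ = 695.8636 − 1.427 × 9.2818 = 682.6185

682.62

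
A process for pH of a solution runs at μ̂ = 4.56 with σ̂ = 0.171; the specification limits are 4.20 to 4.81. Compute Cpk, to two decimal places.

0.49

Cpu = (USL − μ̂) / (3σ̂) = (4.81 − 4.56) / (3 × 0.171) = 0.4873; Cpl = (μ̂ − LSL) / (3σ̂) = (4.56 − 4.20) / (3 × 0.171) = 0.7018; Cpk = min(Cpu, Cpl) = 0.4873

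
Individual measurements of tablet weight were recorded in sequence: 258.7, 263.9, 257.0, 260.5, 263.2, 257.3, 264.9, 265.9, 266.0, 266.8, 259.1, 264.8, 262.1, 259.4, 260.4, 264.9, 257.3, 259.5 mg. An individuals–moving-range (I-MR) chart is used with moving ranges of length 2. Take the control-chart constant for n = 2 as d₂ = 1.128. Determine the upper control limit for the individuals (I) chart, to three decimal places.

X̄ = (258.7 + 263.9 + 257.0 + 260.5 + 263.2 + 257.3 + 264.9 + 265.9 + 266.0 + 266.8 + 259.1 + 264.8 + 262.1 + 259.4 + 260.4 + 264.9 + 257.3 + 259.5) / 18 = 261.7611
Moving ranges: 5.2, 6.9, 3.5, 2.7, 5.9, 7.6, 1.0, 0.1, 0.8, 7.7, 5.7, 2.7, 2.7, 1.0, 4.5, 7.6, 2.2; M̄R̄ = 67.8000 / 17 = 3.9882
UCL = X̄ + 3·M̄R̄/d₂ = 261.7611 + 3 × 3.9882 / 1.128 = 272.3681

272.368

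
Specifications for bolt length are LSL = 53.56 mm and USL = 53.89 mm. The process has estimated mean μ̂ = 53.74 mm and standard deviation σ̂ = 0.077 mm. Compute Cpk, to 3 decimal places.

Cpu = (USL − μ̂) / (3σ̂) = (53.89 − 53.74) / (3 × 0.077) = 0.6494; Cpl = (μ̂ − LSL) / (3σ̂) = (53.74 − 53.56) / (3 × 0.077) = 0.7792; Cpk = min(Cpu, Cpl) = 0.6494

0.649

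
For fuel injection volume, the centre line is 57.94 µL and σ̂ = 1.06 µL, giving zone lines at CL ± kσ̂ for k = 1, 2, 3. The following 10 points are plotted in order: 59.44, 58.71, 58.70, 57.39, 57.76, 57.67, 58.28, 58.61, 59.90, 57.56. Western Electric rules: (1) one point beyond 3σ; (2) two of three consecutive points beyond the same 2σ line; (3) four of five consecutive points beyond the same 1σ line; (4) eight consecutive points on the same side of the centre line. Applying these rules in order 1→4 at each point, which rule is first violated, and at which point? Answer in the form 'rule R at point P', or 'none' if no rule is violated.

Zone of each point (C = within 1σ̂, B = 1σ̂–2σ̂, A = 2σ̂–3σ̂, * = beyond 3σ̂; sign = side of CL): 1:+B, 2:+C, 3:+C, 4:-C, 5:-C, 6:-C, 7:+C, 8:+C, 9:+B, 10:-C
No rule fires across all 10 points.

none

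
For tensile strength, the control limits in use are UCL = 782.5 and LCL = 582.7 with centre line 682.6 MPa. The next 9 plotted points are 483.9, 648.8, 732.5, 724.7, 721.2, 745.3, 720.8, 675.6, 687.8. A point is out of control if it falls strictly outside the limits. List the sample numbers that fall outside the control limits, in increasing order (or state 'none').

Compare each point to [582.7, 782.5]: sample 1 = 483.9 < LCL.

1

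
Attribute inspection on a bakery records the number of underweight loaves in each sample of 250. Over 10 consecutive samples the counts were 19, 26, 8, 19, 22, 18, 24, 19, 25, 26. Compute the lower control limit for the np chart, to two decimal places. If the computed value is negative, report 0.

7.56

p̄ = Σdᵢ / (k·n) = 206 / (10 × 250) = 0.08240
LCL = np̄ − 3·√(np̄(1−p̄)) = 20.6000 − 3 × 4.3477 = 7.5569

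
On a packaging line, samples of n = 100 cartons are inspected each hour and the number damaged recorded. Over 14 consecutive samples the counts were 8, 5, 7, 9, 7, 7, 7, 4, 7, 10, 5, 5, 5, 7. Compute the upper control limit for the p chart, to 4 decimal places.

p̄ = Σdᵢ / (k·n) = 93 / (14 × 100) = 0.06643
UCL = p̄ + 3·√(p̄(1−p̄)/n) = 0.06643 + 3 × √(0.06643×0.93357/100) = 0.06643 + 3 × 0.02490 = 0.14114

0.1411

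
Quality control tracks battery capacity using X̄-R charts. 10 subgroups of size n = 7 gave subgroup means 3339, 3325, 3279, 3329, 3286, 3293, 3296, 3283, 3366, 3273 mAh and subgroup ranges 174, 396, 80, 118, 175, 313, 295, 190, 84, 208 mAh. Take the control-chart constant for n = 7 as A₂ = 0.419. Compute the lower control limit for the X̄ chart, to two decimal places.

X̄̄ = (3339 + 3325 + 3279 + 3329 + 3286 + 3293 + 3296 + 3283 + 3366 + 3273) / 10 = 33069.0000 / 10 = 3306.9000
R̄ = (174 + 396 + 80 + 118 + 175 + 313 + 295 + 190 + 84 + 208) / 10 = 2033.0000 / 10 = 203.3000
LCL = X̄̄ − A₂·R̄ = 3306.9000 − 0.419 × 203.3000 = 3221.7173

3221.72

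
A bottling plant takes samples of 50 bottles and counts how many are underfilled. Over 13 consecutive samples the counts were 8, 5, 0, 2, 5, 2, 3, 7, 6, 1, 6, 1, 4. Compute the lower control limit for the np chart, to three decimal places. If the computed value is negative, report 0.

p̄ = Σdᵢ / (k·n) = 50 / (13 × 50) = 0.07692
LCL = np̄ − 3·√(np̄(1−p̄)) = 3.8462 − 3 × 1.8842 = -1.8065 → 0 (negative, so LCL = 0)

0.000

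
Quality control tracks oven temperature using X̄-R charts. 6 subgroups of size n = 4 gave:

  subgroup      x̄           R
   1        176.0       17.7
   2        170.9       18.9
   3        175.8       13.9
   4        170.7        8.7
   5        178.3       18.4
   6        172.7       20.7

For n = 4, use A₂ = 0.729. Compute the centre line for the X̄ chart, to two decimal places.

X̄̄ = (176.0 + 170.9 + 175.8 + 170.7 + 178.3 + 172.7) / 6 = 1044.4000 / 6 = 174.0667
CL = X̄̄ = 174.0667

174.07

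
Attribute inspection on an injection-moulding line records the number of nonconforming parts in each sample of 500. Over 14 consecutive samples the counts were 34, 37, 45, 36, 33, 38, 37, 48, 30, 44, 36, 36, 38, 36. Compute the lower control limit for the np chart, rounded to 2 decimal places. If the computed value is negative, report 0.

20.00

p̄ = Σdᵢ / (k·n) = 528 / (14 × 500) = 0.07543
LCL = np̄ − 3·√(np̄(1−p̄)) = 37.7143 − 3 × 5.9050 = 19.9992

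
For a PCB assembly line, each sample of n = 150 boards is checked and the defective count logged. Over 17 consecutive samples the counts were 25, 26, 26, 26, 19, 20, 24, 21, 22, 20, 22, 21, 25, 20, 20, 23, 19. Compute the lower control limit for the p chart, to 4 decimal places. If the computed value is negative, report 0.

0.0615

p̄ = Σdᵢ / (k·n) = 379 / (17 × 150) = 0.14863
LCL = p̄ − 3·√(p̄(1−p̄)/n) = 0.14863 − 3 × 0.02904 = 0.06149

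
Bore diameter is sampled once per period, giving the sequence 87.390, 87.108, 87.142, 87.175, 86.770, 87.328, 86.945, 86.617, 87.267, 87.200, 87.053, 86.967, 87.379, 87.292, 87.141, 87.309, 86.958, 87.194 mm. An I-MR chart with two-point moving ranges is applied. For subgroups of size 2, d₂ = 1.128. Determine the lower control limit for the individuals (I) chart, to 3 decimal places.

X̄ = (87.390 + 87.108 + 87.142 + 87.175 + 86.770 + 87.328 + 86.945 + 86.617 + 87.267 + 87.200 + 87.053 + 86.967 + 87.379 + 87.292 + 87.141 + 87.309 + 86.958 + 87.194) / 18 = 87.1242
Moving ranges: 0.282, 0.034, 0.033, 0.405, 0.558, 0.383, 0.328, 0.650, 0.067, 0.147, 0.086, 0.412, 0.087, 0.151, 0.168, 0.351, 0.236; M̄R̄ = 4.3780 / 17 = 0.2575
LCL = X̄ − 3·M̄R̄/d₂ = 87.1242 − 3 × 0.2575 / 1.128 = 86.4392

86.439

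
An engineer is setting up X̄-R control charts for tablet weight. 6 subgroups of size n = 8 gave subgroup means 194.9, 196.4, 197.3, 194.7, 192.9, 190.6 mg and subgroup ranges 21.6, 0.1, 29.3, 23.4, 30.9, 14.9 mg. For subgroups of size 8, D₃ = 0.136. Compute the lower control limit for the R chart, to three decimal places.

2.725

R̄ = (21.6 + 0.1 + 29.3 + 23.4 + 30.9 + 14.9) / 6 = 120.2000 / 6 = 20.0333
LCL_R = D₃·R̄ = 0.136 × 20.0333 = 2.7245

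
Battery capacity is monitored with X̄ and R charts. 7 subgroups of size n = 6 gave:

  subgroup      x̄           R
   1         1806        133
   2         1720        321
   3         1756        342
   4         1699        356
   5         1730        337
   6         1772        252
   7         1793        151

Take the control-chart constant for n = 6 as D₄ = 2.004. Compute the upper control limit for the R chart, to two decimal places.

R̄ = (133 + 321 + 342 + 356 + 337 + 252 + 151) / 7 = 1892.0000 / 7 = 270.2857
UCL_R = D₄·R̄ = 2.004 × 270.2857 = 541.6526

541.65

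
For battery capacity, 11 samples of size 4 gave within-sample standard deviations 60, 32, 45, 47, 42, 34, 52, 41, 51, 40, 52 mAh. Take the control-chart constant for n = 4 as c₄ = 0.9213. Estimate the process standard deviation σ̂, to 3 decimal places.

s̄ = (60 + 32 + 45 + 47 + 42 + 34 + 52 + 41 + 51 + 40 + 52) / 11 = 45.0909
σ̂ = s̄ / c₄ = 45.0909 / 0.9213 = 48.9427

48.943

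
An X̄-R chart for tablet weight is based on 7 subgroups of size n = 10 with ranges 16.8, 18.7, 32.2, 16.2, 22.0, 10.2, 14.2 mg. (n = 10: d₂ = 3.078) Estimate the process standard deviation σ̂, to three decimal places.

6.048

R̄ = (16.8 + 18.7 + 32.2 + 16.2 + 22.0 + 10.2 + 14.2) / 7 = 18.6143
σ̂ = R̄ / d₂ = 18.6143 / 3.078 = 6.0475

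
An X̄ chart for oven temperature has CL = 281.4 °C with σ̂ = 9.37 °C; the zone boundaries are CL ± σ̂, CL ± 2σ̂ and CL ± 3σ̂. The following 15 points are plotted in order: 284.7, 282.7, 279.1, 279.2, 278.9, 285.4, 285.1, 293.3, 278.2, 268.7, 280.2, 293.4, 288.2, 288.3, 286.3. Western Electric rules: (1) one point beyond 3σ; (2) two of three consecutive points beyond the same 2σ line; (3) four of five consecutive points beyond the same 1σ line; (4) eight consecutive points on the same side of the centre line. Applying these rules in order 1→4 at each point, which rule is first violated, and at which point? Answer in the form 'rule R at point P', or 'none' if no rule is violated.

Zone of each point (C = within 1σ̂, B = 1σ̂–2σ̂, A = 2σ̂–3σ̂, * = beyond 3σ̂; sign = side of CL): 1:+C, 2:+C, 3:-C, 4:-C, 5:-C, 6:+C, 7:+C, 8:+B, 9:-C, 10:-B, 11:-C, 12:+B, 13:+C, 14:+C, 15:+C
No rule fires across all 15 points.

none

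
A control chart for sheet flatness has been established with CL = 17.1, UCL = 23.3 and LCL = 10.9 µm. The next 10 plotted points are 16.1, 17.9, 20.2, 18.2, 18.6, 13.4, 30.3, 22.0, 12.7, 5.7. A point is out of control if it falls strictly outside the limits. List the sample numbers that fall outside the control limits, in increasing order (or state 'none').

Compare each point to [10.9, 23.3]: sample 7 = 30.3 > UCL; sample 10 = 5.7 < LCL.

7, 10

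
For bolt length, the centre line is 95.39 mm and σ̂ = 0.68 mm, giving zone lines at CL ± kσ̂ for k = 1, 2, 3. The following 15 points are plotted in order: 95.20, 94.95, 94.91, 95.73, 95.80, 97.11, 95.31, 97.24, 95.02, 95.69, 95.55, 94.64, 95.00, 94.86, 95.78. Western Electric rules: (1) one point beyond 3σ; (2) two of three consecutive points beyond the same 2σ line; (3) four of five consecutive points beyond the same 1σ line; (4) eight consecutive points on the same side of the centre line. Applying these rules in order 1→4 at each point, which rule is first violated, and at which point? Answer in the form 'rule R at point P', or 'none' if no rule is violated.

Zone of each point (C = within 1σ̂, B = 1σ̂–2σ̂, A = 2σ̂–3σ̂, * = beyond 3σ̂; sign = side of CL): 1:-C, 2:-C, 3:-C, 4:+C, 5:+C, 6:+A, 7:-C, 8:+A, 9:-C, 10:+C, 11:+C, 12:-B, 13:-C, 14:-C, 15:+C
Rule 2 (two of three consecutive points beyond the same 2σ limit) is satisfied at point 8.

rule 2 at point 8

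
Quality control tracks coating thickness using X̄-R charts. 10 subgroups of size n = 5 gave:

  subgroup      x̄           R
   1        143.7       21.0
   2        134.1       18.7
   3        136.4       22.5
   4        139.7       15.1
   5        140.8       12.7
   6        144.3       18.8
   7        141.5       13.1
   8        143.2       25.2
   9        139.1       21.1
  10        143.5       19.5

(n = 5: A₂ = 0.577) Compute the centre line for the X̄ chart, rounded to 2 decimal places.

140.63

X̄̄ = (143.7 + 134.1 + 136.4 + 139.7 + 140.8 + 144.3 + 141.5 + 143.2 + 139.1 + 143.5) / 10 = 1406.3000 / 10 = 140.6300
CL = X̄̄ = 140.6300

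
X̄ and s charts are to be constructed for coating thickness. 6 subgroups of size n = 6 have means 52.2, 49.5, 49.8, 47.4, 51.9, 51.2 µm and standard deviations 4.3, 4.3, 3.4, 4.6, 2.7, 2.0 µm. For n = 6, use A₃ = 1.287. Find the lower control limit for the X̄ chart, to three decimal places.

45.764

X̄̄ = (52.2 + 49.5 + 49.8 + 47.4 + 51.9 + 51.2) / 6 = 50.3333
s̄ = (4.3 + 4.3 + 3.4 + 4.6 + 2.7 + 2.0) / 6 = 3.5500
LCL = X̄̄ − A₃·s̄ = 50.3333 − 1.287 × 3.5500 = 45.7645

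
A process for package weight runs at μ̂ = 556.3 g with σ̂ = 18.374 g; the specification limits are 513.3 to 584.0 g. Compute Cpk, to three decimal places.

0.503

Cpu = (USL − μ̂) / (3σ̂) = (584.0 − 556.3) / (3 × 18.374) = 0.5025; Cpl = (μ̂ − LSL) / (3σ̂) = (556.3 − 513.3) / (3 × 18.374) = 0.7801; Cpk = min(Cpu, Cpl) = 0.5025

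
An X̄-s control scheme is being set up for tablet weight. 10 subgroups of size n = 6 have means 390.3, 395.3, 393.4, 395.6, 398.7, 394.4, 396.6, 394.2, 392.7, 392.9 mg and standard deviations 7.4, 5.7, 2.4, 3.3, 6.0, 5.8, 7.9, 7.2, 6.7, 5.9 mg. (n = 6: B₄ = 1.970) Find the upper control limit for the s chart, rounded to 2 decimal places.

s̄ = (7.4 + 5.7 + 2.4 + 3.3 + 6.0 + 5.8 + 7.9 + 7.2 + 6.7 + 5.9) / 10 = 5.8300
UCL_s = B₄·s̄ = 1.970 × 5.8300 = 11.4851

11.49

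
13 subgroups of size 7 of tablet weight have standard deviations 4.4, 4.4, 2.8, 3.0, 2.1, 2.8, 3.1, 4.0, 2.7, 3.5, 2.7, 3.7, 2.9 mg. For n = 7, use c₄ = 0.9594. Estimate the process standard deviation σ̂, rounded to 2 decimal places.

s̄ = (4.4 + 4.4 + 2.8 + 3.0 + 2.1 + 2.8 + 3.1 + 4.0 + 2.7 + 3.5 + 2.7 + 3.7 + 2.9) / 13 = 3.2385
σ̂ = s̄ / c₄ = 3.2385 / 0.9594 = 3.3755

3.38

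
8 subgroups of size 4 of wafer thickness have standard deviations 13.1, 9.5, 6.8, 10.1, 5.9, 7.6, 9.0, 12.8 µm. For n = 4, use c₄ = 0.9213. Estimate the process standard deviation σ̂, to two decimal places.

s̄ = (13.1 + 9.5 + 6.8 + 10.1 + 5.9 + 7.6 + 9.0 + 12.8) / 8 = 9.3500
σ̂ = s̄ / c₄ = 9.3500 / 0.9213 = 10.1487

10.15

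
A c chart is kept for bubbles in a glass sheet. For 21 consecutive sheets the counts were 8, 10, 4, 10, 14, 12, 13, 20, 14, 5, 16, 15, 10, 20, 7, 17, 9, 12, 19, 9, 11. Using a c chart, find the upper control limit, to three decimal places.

22.597

c̄ = (8 + 10 + 4 + 10 + 14 + 12 + 13 + 20 + 14 + 5 + 16 + 15 + 10 + 20 + 7 + 17 + 9 + 12 + 19 + 9 + 11) / 21 = 255 / 21 = 12.1429
UCL = c̄ + 3√c̄ = 12.1429 + 3 × √12.1429 = 12.1429 + 3 × 3.4847 = 22.5968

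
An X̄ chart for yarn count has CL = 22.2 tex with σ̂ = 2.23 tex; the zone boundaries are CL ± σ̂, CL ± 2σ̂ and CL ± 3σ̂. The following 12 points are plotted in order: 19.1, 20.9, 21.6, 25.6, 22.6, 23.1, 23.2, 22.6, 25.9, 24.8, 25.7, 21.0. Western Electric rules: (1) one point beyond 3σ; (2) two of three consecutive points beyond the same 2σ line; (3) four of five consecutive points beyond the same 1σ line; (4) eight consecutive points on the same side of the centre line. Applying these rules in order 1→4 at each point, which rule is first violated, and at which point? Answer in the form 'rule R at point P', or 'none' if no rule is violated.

Zone of each point (C = within 1σ̂, B = 1σ̂–2σ̂, A = 2σ̂–3σ̂, * = beyond 3σ̂; sign = side of CL): 1:-B, 2:-C, 3:-C, 4:+B, 5:+C, 6:+C, 7:+C, 8:+C, 9:+B, 10:+B, 11:+B, 12:-C
Rule 4 (eight consecutive points on the same side of the centre line) is satisfied at point 11.

rule 4 at point 11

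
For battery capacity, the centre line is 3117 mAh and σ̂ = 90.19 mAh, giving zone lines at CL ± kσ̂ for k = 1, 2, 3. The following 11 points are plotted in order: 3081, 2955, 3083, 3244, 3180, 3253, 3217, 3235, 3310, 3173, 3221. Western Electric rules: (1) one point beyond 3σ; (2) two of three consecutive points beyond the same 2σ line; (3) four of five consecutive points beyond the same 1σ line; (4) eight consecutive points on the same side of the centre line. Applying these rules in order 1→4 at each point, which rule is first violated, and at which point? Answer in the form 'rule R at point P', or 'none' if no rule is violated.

rule 3 at point 8

Zone of each point (C = within 1σ̂, B = 1σ̂–2σ̂, A = 2σ̂–3σ̂, * = beyond 3σ̂; sign = side of CL): 1:-C, 2:-B, 3:-C, 4:+B, 5:+C, 6:+B, 7:+B, 8:+B, 9:+A, 10:+C, 11:+B
Rule 3 (four of five consecutive points beyond the same 1σ limit) is satisfied at point 8.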